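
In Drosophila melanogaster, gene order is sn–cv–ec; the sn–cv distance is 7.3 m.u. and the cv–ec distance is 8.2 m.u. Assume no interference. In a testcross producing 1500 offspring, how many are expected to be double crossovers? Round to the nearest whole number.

9

Map distances give recombination frequencies of 0.073 and 0.082 for the two intervals.
With no interference, expected double-crossover frequency = 0.073 × 0.082 = 0.00599.
Expected number = 0.00599 × 1500 = 8.98 ≈ 9.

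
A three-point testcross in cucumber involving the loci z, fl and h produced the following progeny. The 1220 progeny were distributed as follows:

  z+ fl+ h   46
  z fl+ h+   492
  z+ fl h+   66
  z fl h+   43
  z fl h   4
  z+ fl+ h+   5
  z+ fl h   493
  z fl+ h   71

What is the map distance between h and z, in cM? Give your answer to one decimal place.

The two most frequent reciprocal classes, z+ fl h and z fl+ h+, are the parental types, so the F1 was z+ fl h / z fl+ h+.
The two rarest classes, z fl h and z+ fl+ h+, are the double crossovers. Comparing them with the parentals, only the z allele has switched, so z is the middle locus and the order is fl – z – h.
Crossovers in the z–h interval produce the single-crossover classes z+ fl h+ and z fl+ h (66 + 71 = 137) plus the double crossovers (9).
RF(z–h) = (137 + 9) / 1220 = 146/1220 = 0.1197 → 12.0 cM.

12.0 cM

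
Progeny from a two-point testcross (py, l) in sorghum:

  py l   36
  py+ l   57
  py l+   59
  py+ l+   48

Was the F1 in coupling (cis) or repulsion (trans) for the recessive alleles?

The two most frequent classes are py+ l (57) and py l+ (59); these are the parental (non-recombinant) types.
So the F1 carried py+ l on one chromosome and py l+ on the other — the recessive alleles are on opposite chromosomes (trans / repulsion).

trans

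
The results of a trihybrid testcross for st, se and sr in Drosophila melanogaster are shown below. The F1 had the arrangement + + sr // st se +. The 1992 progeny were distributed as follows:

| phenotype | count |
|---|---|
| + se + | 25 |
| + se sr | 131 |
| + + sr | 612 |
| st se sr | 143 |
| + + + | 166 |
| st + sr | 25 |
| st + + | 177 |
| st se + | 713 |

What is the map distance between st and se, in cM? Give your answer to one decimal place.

The two rarest classes, st + sr and + se +, are the double crossovers. Comparing them with the parentals, only the st allele has switched, so st is the middle locus and the order is se – st – sr.
Crossovers in the se–st interval produce the single-crossover classes + se sr and st + + (131 + 177 = 308) plus the double crossovers (50).
RF(se–st) = (308 + 50) / 1992 = 358/1992 = 0.1797 → 18.0 cM.

18.0 cM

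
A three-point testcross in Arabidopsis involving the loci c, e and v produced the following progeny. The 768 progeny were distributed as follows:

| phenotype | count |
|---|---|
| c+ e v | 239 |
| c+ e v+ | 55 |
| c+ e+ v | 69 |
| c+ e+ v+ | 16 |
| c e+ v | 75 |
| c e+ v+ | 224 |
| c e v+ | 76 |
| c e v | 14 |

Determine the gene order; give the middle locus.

The two most frequent reciprocal classes, c e+ v+ and c+ e v, are the parental types, so the F1 was c e+ v+ / c+ e v.
The two rarest classes, c+ e+ v+ and c e v, are the double crossovers. Comparing them with the parentals, only the c allele has switched, so c is the middle locus and the order is v – c – e.

c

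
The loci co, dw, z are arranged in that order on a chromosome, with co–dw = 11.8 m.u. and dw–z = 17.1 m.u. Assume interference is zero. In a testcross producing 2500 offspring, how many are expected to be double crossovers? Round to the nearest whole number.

Map distances give recombination frequencies of 0.118 and 0.171 for the two intervals.
With no interference, expected double-crossover frequency = 0.118 × 0.171 = 0.02018.
Expected number = 0.02018 × 2500 = 50.45 ≈ 50.

50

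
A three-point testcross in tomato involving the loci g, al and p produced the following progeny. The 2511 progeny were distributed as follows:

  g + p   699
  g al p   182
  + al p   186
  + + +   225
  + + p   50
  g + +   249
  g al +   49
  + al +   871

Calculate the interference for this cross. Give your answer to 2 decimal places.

0.08

The two most frequent reciprocal classes, + al + and g + p, are the parental types, so the F1 was + al + / g + p.
The two rarest classes, g al + and + + p, are the double crossovers. Comparing them with the parentals, only the g allele has switched, so g is the middle locus and the order is p – g – al.
p–g: (435 + 99)/2511 = 0.2127; g–al: (407 + 99)/2511 = 0.2015.
Expected DCO frequency = 0.2127 × 0.2015 ≈ 0.04286; observed = 99/2511 ≈ 0.03943.
Coefficient of coincidence = 0.03943/0.04286 ≈ 0.92; interference = 1 − 0.92 = 0.08.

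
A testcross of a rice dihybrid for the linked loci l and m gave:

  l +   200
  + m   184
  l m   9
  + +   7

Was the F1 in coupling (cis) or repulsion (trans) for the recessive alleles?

trans

The two most frequent classes are + m (184) and l + (200); these are the parental (non-recombinant) types.
So the F1 carried + m on one chromosome and l + on the other — the recessive alleles are on opposite chromosomes (trans / repulsion).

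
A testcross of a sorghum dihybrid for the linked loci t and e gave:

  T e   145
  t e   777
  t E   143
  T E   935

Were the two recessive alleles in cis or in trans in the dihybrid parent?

cis

The two most frequent classes are T E (935) and t e (777); these are the parental (non-recombinant) types.
So the F1 carried T E on one chromosome and t e on the other — the recessive alleles are on the same chromosome (cis / coupling).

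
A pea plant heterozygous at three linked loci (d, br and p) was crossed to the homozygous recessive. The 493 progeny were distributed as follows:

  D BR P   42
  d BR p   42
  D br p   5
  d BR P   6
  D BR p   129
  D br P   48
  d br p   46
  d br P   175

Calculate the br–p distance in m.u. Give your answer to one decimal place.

The two most frequent reciprocal classes, d br P and D BR p, are the parental types, so the F1 was d br P / D BR p.
The two rarest classes, d BR P and D br p, are the double crossovers. Comparing them with the parentals, only the br allele has switched, so br is the middle locus and the order is d – br – p.
Crossovers in the br–p interval produce the single-crossover classes d br p and D BR P (46 + 42 = 88) plus the double crossovers (11).
RF(br–p) = (88 + 11) / 493 = 99/493 = 0.2008 → 20.1 m.u.

20.1 m.u.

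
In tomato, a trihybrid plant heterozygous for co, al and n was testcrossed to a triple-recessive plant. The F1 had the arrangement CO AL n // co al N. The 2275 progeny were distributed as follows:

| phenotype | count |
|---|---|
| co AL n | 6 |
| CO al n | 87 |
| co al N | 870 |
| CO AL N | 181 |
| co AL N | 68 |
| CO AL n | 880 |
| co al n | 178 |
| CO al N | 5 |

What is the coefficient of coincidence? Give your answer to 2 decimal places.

0.41

The two rarest classes, co AL n and CO al N, are the double crossovers. Comparing them with the parentals, only the co allele has switched, so co is the middle locus and the order is al – co – n.
al–co: (155 + 11)/2275 = 0.0730; co–n: (359 + 11)/2275 = 0.1626.
Expected DCO frequency = 0.0730 × 0.1626 ≈ 0.01187; observed = 11/2275 ≈ 0.00484.
Coefficient of coincidence = 0.00484/0.01187 ≈ 0.41.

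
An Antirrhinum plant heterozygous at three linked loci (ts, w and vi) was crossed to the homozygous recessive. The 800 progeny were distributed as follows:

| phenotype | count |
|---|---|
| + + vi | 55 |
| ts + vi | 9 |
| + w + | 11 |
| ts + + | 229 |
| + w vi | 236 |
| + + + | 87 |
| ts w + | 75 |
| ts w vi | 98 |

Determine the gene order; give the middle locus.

vi

The two most frequent reciprocal classes, + w vi and ts + +, are the parental types, so the F1 was + w vi / ts + +.
The two rarest classes, + w + and ts + vi, are the double crossovers. Comparing them with the parentals, only the vi allele has switched, so vi is the middle locus and the order is w – vi – ts.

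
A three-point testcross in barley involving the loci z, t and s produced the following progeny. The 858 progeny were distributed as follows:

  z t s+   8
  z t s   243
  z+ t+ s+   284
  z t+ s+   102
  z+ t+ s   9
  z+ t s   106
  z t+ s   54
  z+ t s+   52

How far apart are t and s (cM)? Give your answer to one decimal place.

14.3 cM

The two most frequent reciprocal classes, z+ t+ s+ and z t s, are the parental types, so the F1 was z+ t+ s+ / z t s.
The two rarest classes, z+ t+ s and z t s+, are the double crossovers. Comparing them with the parentals, only the s allele has switched, so s is the middle locus and the order is t – s – z.
Crossovers in the t–s interval produce the single-crossover classes z+ t s+ and z t+ s (52 + 54 = 106) plus the double crossovers (17).
RF(t–s) = (106 + 17) / 858 = 123/858 = 0.1434 → 14.3 cM.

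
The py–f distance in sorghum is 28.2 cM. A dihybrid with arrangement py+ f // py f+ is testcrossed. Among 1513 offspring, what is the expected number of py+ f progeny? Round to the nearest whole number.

543

A map distance of 28.2 cM corresponds to a recombination frequency of 0.282.
The F1 is py+ f / py f+, so py+ f is a parental gamete class with expected frequency (1 − r)/2 = 0.718/2 = 0.3590.
Expected number = 0.3590 × 1513 = 543.17 ≈ 543.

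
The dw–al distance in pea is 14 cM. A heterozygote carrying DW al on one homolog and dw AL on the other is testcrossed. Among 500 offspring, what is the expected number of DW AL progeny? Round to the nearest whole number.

35

A map distance of 14 cM corresponds to a recombination frequency of 0.140.
The F1 is DW al / dw AL, so DW AL is a recombinant gamete class with expected frequency r/2 = 0.140/2 = 0.0700.
Expected number = 0.0700 × 500 = 35.00 ≈ 35.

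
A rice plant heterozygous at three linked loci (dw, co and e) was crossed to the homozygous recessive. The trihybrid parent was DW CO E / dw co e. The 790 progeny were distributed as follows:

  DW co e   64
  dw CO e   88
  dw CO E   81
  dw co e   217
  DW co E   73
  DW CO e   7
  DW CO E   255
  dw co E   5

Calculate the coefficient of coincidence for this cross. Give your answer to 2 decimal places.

0.35

The two rarest classes, DW CO e and dw co E, are the double crossovers. Comparing them with the parentals, only the e allele has switched, so e is the middle locus and the order is dw – e – co.
dw–e: (145 + 12)/790 = 0.1987; e–co: (161 + 12)/790 = 0.2190.
Expected DCO frequency = 0.1987 × 0.2190 ≈ 0.04352; observed = 12/790 ≈ 0.01519.
Coefficient of coincidence = 0.01519/0.04352 ≈ 0.35.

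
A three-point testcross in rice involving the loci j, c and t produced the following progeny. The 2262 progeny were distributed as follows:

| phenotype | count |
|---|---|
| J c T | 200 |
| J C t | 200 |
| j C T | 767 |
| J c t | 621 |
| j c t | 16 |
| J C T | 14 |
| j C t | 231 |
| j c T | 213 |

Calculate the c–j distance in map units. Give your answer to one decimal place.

The two most frequent reciprocal classes, j C T and J c t, are the parental types, so the F1 was j C T / J c t.
The two rarest classes, J C T and j c t, are the double crossovers. Comparing them with the parentals, only the j allele has switched, so j is the middle locus and the order is c – j – t.
Crossovers in the c–j interval produce the single-crossover classes j c T and J C t (213 + 200 = 413) plus the double crossovers (30).
RF(c–j) = (413 + 30) / 2262 = 443/2262 = 0.1958 → 19.6 map units.

19.6 map units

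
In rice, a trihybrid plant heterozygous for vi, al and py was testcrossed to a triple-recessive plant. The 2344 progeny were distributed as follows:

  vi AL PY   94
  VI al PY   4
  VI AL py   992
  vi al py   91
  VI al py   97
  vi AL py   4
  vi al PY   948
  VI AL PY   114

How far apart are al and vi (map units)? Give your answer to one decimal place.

8.5 map units

The two most frequent reciprocal classes, vi al PY and VI AL py, are the parental types, so the F1 was vi al PY / VI AL py.
The two rarest classes, VI al PY and vi AL py, are the double crossovers. Comparing them with the parentals, only the vi allele has switched, so vi is the middle locus and the order is al – vi – py.
Crossovers in the al–vi interval produce the single-crossover classes vi AL PY and VI al py (94 + 97 = 191) plus the double crossovers (8).
RF(al–vi) = (191 + 8) / 2344 = 199/2344 = 0.0849 → 8.5 map units.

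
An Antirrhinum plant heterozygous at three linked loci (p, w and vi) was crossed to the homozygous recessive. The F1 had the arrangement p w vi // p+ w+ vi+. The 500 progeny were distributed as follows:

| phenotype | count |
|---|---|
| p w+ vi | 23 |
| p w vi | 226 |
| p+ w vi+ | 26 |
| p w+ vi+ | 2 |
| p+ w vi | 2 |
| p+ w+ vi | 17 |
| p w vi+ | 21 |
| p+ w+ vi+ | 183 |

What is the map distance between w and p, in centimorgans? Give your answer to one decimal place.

10.6 centimorgans

The two rarest classes, p+ w vi and p w+ vi+, are the double crossovers. Comparing them with the parentals, only the p allele has switched, so p is the middle locus and the order is w – p – vi.
Crossovers in the w–p interval produce the single-crossover classes p w+ vi and p+ w vi+ (23 + 26 = 49) plus the double crossovers (4).
RF(w–p) = (49 + 4) / 500 = 53/500 = 0.1060 → 10.6 centimorgans.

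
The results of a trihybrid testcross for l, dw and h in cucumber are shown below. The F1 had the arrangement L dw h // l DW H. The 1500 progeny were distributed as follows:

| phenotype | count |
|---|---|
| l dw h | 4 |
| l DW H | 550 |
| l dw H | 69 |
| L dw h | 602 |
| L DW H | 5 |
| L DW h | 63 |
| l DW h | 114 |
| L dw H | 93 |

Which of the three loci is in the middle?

l

The two rarest classes, l dw h and L DW H, are the double crossovers. Comparing them with the parentals, only the l allele has switched, so l is the middle locus and the order is dw – l – h.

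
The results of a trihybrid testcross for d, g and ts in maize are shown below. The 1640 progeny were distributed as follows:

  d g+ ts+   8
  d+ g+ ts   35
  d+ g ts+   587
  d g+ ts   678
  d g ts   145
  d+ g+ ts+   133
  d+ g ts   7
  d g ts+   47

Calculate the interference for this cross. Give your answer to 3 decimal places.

0.134

The two most frequent reciprocal classes, d+ g ts+ and d g+ ts, are the parental types, so the F1 was d+ g ts+ / d g+ ts.
The two rarest classes, d+ g ts and d g+ ts+, are the double crossovers. Comparing them with the parentals, only the ts allele has switched, so ts is the middle locus and the order is g – ts – d.
g–ts: (278 + 15)/1640 = 0.1787; ts–d: (82 + 15)/1640 = 0.0591.
Expected DCO frequency = 0.1787 × 0.0591 ≈ 0.01056; observed = 15/1640 ≈ 0.00915.
Coefficient of coincidence = 0.00915/0.01056 ≈ 0.866; interference = 1 − 0.866 = 0.134.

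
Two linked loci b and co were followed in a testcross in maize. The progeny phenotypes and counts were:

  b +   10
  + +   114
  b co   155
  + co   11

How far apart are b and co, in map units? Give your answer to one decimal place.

7.2 map units

The two most frequent classes, + + (114) and b co (155), are the parental types, so the F1 was + + / b co.
The recombinant classes are + co and b +: 11 + 10 = 21.
Recombination frequency = 21/290 = 0.0724 ≈ 7.2%, i.e. 7.2 map units.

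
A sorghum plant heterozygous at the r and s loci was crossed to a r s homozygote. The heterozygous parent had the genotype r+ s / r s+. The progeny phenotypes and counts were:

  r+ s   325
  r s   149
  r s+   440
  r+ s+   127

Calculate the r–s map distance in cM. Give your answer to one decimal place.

The recombinant classes are r+ s+ and r s: 127 + 149 = 276.
Recombination frequency = 276/1041 = 0.2651 ≈ 26.5%, i.e. 26.5 cM.

26.5 cM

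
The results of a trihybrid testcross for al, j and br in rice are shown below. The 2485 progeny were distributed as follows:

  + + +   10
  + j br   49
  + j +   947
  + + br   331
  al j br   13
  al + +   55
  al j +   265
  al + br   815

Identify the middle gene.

The two most frequent reciprocal classes, al + br and + j +, are the parental types, so the F1 was al + br / + j +.
The two rarest classes, al j br and + + +, are the double crossovers. Comparing them with the parentals, only the j allele has switched, so j is the middle locus and the order is al – j – br.

j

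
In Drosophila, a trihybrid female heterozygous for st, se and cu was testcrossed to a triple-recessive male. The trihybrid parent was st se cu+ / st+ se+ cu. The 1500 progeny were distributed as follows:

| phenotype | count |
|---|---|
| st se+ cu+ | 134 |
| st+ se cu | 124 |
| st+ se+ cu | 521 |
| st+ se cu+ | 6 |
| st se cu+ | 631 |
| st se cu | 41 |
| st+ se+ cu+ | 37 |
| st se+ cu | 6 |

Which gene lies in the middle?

st

The two rarest classes, st+ se cu+ and st se+ cu, are the double crossovers. Comparing them with the parentals, only the st allele has switched, so st is the middle locus and the order is cu – st – se.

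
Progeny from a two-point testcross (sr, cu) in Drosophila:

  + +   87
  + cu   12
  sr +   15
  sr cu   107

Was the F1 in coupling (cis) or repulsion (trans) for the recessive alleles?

The two most frequent classes are + + (87) and sr cu (107); these are the parental (non-recombinant) types.
So the F1 carried + + on one chromosome and sr cu on the other — the recessive alleles are on the same chromosome (cis / coupling).

cis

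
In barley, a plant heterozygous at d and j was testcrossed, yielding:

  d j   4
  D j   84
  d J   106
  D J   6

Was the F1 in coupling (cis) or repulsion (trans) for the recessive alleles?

trans

The two most frequent classes are D j (84) and d J (106); these are the parental (non-recombinant) types.
So the F1 carried D j on one chromosome and d J on the other — the recessive alleles are on opposite chromosomes (trans / repulsion).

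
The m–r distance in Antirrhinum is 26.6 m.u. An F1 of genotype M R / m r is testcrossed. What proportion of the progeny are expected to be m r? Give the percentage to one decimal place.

A map distance of 26.6 m.u. corresponds to a recombination frequency of 0.266.
The F1 is M R / m r, so m r is a parental gamete class with expected frequency (1 − r)/2 = 0.734/2 = 0.3670.
That is 0.3670 = 36.7% of the progeny.

36.7%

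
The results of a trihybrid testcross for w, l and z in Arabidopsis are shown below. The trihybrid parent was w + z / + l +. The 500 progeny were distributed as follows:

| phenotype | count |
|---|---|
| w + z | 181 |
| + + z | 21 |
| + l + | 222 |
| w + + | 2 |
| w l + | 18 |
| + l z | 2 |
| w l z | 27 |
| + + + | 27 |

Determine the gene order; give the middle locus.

The two rarest classes, w + + and + l z, are the double crossovers. Comparing them with the parentals, only the z allele has switched, so z is the middle locus and the order is l – z – w.

z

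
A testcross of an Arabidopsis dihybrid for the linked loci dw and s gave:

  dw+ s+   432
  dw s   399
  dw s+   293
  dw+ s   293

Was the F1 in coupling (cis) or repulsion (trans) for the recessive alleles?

cis

The two most frequent classes are dw+ s+ (432) and dw s (399); these are the parental (non-recombinant) types.
So the F1 carried dw+ s+ on one chromosome and dw s on the other — the recessive alleles are on the same chromosome (cis / coupling).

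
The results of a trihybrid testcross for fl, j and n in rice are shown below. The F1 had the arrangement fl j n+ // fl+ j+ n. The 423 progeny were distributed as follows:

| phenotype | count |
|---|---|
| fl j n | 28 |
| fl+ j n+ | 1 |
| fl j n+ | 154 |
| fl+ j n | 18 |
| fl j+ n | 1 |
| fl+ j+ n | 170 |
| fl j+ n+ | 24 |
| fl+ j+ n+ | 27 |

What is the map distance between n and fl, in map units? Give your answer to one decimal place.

13.5 map units

The two rarest classes, fl+ j n+ and fl j+ n, are the double crossovers. Comparing them with the parentals, only the fl allele has switched, so fl is the middle locus and the order is n – fl – j.
Crossovers in the n–fl interval produce the single-crossover classes fl j n and fl+ j+ n+ (28 + 27 = 55) plus the double crossovers (2).
RF(n–fl) = (55 + 2) / 423 = 57/423 = 0.1348 → 13.5 map units.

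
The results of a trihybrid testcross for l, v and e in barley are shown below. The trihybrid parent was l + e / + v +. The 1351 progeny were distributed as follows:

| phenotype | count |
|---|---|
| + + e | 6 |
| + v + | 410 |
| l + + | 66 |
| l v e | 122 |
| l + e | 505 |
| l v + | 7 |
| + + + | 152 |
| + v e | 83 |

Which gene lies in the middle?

The two rarest classes, + + e and l v +, are the double crossovers. Comparing them with the parentals, only the l allele has switched, so l is the middle locus and the order is v – l – e.

l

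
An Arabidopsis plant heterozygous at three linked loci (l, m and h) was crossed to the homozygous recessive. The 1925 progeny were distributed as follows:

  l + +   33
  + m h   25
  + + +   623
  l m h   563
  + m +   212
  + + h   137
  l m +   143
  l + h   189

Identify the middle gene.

l

The two most frequent reciprocal classes, + + + and l m h, are the parental types, so the F1 was + + + / l m h.
The two rarest classes, l + + and + m h, are the double crossovers. Comparing them with the parentals, only the l allele has switched, so l is the middle locus and the order is m – l – h.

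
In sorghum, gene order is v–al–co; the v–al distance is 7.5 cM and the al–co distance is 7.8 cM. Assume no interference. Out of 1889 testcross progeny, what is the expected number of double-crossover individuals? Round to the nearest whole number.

Map distances give recombination frequencies of 0.075 and 0.078 for the two intervals.
With no interference, expected double-crossover frequency = 0.075 × 0.078 = 0.00585.
Expected number = 0.00585 × 1889 = 11.05 ≈ 11.

11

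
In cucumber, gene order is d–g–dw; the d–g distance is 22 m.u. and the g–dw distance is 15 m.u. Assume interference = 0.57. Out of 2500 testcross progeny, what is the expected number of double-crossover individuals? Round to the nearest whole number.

35

Map distances give recombination frequencies of 0.220 and 0.150 for the two intervals.
With interference 0.57 (so coincidence = 0.43), expected double-crossover frequency = 0.220 × 0.150 × 0.43 = 0.01419.
Expected number = 0.01419 × 2500 = 35.48 ≈ 35.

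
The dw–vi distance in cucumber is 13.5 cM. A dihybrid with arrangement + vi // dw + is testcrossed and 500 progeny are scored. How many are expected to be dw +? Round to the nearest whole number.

216

A map distance of 13.5 cM corresponds to a recombination frequency of 0.135.
The F1 is + vi / dw +, so dw + is a parental gamete class with expected frequency (1 − r)/2 = 0.865/2 = 0.4325.
Expected number = 0.4325 × 500 = 216.25 ≈ 216.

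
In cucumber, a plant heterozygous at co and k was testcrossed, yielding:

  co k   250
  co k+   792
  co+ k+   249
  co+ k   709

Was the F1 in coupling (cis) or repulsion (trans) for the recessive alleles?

trans

The two most frequent classes are co+ k (709) and co k+ (792); these are the parental (non-recombinant) types.
So the F1 carried co+ k on one chromosome and co k+ on the other — the recessive alleles are on opposite chromosomes (trans / repulsion).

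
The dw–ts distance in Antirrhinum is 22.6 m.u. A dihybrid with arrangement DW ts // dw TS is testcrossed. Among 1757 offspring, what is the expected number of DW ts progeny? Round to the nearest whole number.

A map distance of 22.6 m.u. corresponds to a recombination frequency of 0.226.
The F1 is DW ts / dw TS, so DW ts is a parental gamete class with expected frequency (1 − r)/2 = 0.774/2 = 0.3870.
Expected number = 0.3870 × 1757 = 679.96 ≈ 680.

680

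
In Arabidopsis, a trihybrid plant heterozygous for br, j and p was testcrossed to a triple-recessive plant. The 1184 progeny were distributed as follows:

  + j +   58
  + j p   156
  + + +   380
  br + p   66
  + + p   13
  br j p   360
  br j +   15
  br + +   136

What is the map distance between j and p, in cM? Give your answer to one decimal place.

The two most frequent reciprocal classes, + + + and br j p, are the parental types, so the F1 was + + + / br j p.
The two rarest classes, + + p and br j +, are the double crossovers. Comparing them with the parentals, only the p allele has switched, so p is the middle locus and the order is br – p – j.
Crossovers in the p–j interval produce the single-crossover classes + j + and br + p (58 + 66 = 124) plus the double crossovers (28).
RF(p–j) = (124 + 28) / 1184 = 152/1184 = 0.1284 → 12.8 cM.

12.8 cM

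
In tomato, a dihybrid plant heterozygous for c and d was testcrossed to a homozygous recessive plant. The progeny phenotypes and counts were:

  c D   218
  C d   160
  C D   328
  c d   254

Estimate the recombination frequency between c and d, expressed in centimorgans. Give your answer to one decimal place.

The two most frequent classes, C D (328) and c d (254), are the parental types, so the F1 was C D / c d.
The recombinant classes are C d and c D: 160 + 218 = 378.
Recombination frequency = 378/960 = 0.3937 ≈ 39.4%, i.e. 39.4 centimorgans.

39.4 centimorgans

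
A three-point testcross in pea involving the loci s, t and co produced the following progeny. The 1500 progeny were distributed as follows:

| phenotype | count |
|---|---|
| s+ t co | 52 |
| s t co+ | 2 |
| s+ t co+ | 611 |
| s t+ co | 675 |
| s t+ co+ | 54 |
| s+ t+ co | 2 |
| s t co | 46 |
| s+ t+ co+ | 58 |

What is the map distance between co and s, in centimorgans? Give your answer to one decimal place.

7.3 centimorgans

The two most frequent reciprocal classes, s+ t co+ and s t+ co, are the parental types, so the F1 was s+ t co+ / s t+ co.
The two rarest classes, s t co+ and s+ t+ co, are the double crossovers. Comparing them with the parentals, only the s allele has switched, so s is the middle locus and the order is co – s – t.
Crossovers in the co–s interval produce the single-crossover classes s+ t co and s t+ co+ (52 + 54 = 106) plus the double crossovers (4).
RF(co–s) = (106 + 4) / 1500 = 110/1500 = 0.0733 → 7.3 centimorgans.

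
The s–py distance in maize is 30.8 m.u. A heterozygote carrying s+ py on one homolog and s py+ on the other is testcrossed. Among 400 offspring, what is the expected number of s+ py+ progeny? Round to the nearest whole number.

62

A map distance of 30.8 m.u. corresponds to a recombination frequency of 0.308.
The F1 is s+ py / s py+, so s+ py+ is a recombinant gamete class with expected frequency r/2 = 0.308/2 = 0.1540.
Expected number = 0.1540 × 400 = 61.60 ≈ 62.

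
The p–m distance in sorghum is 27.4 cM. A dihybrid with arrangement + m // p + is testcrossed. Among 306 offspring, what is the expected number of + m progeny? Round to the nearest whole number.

111

A map distance of 27.4 cM corresponds to a recombination frequency of 0.274.
The F1 is + m / p +, so + m is a parental gamete class with expected frequency (1 − r)/2 = 0.726/2 = 0.3630.
Expected number = 0.3630 × 306 = 111.08 ≈ 111.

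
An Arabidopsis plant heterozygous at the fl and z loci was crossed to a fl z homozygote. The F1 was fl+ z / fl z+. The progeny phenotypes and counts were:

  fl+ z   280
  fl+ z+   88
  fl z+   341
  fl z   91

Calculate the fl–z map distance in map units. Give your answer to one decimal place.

The recombinant classes are fl+ z+ and fl z: 88 + 91 = 179.
Recombination frequency = 179/800 = 0.2238 ≈ 22.4%, i.e. 22.4 map units.

22.4 map units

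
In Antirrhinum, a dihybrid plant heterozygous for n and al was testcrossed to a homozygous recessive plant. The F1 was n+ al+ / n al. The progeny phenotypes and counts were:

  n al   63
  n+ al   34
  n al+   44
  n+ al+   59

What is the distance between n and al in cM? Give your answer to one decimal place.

The recombinant classes are n+ al and n al+: 34 + 44 = 78.
Recombination frequency = 78/200 = 0.3900 ≈ 39.0%, i.e. 39.0 cM.

39.0 cM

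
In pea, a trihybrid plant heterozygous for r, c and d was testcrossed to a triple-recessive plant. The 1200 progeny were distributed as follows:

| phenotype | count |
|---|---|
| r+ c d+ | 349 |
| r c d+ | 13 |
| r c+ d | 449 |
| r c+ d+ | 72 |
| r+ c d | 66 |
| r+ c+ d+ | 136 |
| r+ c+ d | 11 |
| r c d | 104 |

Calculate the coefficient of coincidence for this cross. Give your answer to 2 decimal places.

The two most frequent reciprocal classes, r c+ d and r+ c d+, are the parental types, so the F1 was r c+ d / r+ c d+.
The two rarest classes, r+ c+ d and r c d+, are the double crossovers. Comparing them with the parentals, only the r allele has switched, so r is the middle locus and the order is c – r – d.
c–r: (240 + 24)/1200 = 0.2200; r–d: (138 + 24)/1200 = 0.1350.
Expected DCO frequency = 0.2200 × 0.1350 ≈ 0.02970; observed = 24/1200 ≈ 0.02000.
Coefficient of coincidence = 0.02000/0.02970 ≈ 0.67.

0.67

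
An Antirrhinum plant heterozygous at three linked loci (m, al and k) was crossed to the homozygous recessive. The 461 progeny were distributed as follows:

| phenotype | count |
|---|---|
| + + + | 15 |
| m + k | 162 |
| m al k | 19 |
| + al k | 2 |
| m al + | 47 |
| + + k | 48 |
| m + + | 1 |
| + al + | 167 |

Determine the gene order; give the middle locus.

The two most frequent reciprocal classes, m + k and + al +, are the parental types, so the F1 was m + k / + al +.
The two rarest classes, m + + and + al k, are the double crossovers. Comparing them with the parentals, only the k allele has switched, so k is the middle locus and the order is al – k – m.

k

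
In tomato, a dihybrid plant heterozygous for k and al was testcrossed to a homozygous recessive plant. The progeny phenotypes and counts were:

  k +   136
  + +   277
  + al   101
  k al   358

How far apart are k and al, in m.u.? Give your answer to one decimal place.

27.2 m.u.

The two most frequent classes, + + (277) and k al (358), are the parental types, so the F1 was + + / k al.
The recombinant classes are + al and k +: 101 + 136 = 237.
Recombination frequency = 237/872 = 0.2718 ≈ 27.2%, i.e. 27.2 m.u.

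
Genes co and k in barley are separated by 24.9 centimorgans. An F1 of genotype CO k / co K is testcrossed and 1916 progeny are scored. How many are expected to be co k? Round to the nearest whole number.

A map distance of 24.9 centimorgans corresponds to a recombination frequency of 0.249.
The F1 is CO k / co K, so co k is a recombinant gamete class with expected frequency r/2 = 0.249/2 = 0.1245.
Expected number = 0.1245 × 1916 = 238.54 ≈ 239.

239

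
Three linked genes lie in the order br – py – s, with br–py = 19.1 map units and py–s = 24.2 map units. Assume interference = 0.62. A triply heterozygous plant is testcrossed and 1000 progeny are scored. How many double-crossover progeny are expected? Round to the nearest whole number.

Map distances give recombination frequencies of 0.191 and 0.242 for the two intervals.
With interference 0.62 (so coincidence = 0.38), expected double-crossover frequency = 0.191 × 0.242 × 0.38 = 0.01756.
Expected number = 0.01756 × 1000 = 17.56 ≈ 18.

18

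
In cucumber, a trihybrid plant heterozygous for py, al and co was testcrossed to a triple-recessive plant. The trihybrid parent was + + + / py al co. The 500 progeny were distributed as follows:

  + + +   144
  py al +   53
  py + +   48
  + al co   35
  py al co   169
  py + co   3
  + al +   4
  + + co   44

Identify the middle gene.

al

The two rarest classes, + al + and py + co, are the double crossovers. Comparing them with the parentals, only the al allele has switched, so al is the middle locus and the order is co – al – py.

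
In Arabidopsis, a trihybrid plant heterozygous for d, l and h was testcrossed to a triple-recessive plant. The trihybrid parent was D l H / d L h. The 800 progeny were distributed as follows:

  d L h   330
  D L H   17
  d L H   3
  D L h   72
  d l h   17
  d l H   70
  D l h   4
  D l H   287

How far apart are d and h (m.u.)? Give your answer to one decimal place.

The two rarest classes, D l h and d L H, are the double crossovers. Comparing them with the parentals, only the h allele has switched, so h is the middle locus and the order is d – h – l.
Crossovers in the d–h interval produce the single-crossover classes d l H and D L h (70 + 72 = 142) plus the double crossovers (7).
RF(d–h) = (142 + 7) / 800 = 149/800 = 0.1862 → 18.6 m.u.

18.6 m.u.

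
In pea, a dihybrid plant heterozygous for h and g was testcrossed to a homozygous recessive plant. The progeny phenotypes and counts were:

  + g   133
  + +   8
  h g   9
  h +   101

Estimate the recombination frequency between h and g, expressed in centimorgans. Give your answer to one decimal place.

6.8 centimorgans

The two most frequent classes, + g (133) and h + (101), are the parental types, so the F1 was + g / h +.
The recombinant classes are + + and h g: 8 + 9 = 17.
Recombination frequency = 17/251 = 0.0677 ≈ 6.8%, i.e. 6.8 centimorgans.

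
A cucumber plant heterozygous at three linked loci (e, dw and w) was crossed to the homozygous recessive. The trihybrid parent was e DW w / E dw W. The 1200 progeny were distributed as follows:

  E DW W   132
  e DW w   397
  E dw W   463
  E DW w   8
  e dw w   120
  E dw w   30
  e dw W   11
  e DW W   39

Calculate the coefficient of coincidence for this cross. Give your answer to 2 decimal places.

0.96

The two rarest classes, E DW w and e dw W, are the double crossovers. Comparing them with the parentals, only the e allele has switched, so e is the middle locus and the order is w – e – dw.
w–e: (69 + 19)/1200 = 0.0733; e–dw: (252 + 19)/1200 = 0.2258.
Expected DCO frequency = 0.0733 × 0.2258 ≈ 0.01655; observed = 19/1200 ≈ 0.01583.
Coefficient of coincidence = 0.01583/0.01655 ≈ 0.96.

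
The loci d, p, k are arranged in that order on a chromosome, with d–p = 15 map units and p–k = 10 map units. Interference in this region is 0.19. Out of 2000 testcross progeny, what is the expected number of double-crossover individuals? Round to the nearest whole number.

24

Map distances give recombination frequencies of 0.150 and 0.100 for the two intervals.
With interference 0.19 (so coincidence = 0.81), expected double-crossover frequency = 0.150 × 0.100 × 0.81 = 0.01215.
Expected number = 0.01215 × 2000 = 24.30 ≈ 24.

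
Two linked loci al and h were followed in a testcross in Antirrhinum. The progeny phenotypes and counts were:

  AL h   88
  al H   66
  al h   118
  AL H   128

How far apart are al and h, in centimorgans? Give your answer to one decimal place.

38.5 centimorgans

The two most frequent classes, AL H (128) and al h (118), are the parental types, so the F1 was AL H / al h.
The recombinant classes are AL h and al H: 88 + 66 = 154.
Recombination frequency = 154/400 = 0.3850 ≈ 38.5%, i.e. 38.5 centimorgans.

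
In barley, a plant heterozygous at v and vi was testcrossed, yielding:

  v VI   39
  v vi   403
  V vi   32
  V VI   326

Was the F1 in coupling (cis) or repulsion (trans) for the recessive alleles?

cis

The two most frequent classes are V VI (326) and v vi (403); these are the parental (non-recombinant) types.
So the F1 carried V VI on one chromosome and v vi on the other — the recessive alleles are on the same chromosome (cis / coupling).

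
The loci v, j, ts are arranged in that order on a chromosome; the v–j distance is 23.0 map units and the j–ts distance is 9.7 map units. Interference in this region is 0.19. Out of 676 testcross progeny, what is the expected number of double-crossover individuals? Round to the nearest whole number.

Map distances give recombination frequencies of 0.230 and 0.097 for the two intervals.
With interference 0.19 (so coincidence = 0.81), expected double-crossover frequency = 0.230 × 0.097 × 0.81 = 0.01807.
Expected number = 0.01807 × 676 = 12.22 ≈ 12.

12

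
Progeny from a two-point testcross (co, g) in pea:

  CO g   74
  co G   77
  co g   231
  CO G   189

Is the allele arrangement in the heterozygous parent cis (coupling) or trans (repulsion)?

The two most frequent classes are CO G (189) and co g (231); these are the parental (non-recombinant) types.
So the F1 carried CO G on one chromosome and co g on the other — the recessive alleles are on the same chromosome (cis / coupling).

cis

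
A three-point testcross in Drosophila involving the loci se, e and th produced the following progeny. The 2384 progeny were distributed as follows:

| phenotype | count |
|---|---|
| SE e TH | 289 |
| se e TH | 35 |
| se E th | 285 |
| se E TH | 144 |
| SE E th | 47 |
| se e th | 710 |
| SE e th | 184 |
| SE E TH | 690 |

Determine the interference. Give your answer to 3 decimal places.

The two most frequent reciprocal classes, SE E TH and se e th, are the parental types, so the F1 was SE E TH / se e th.
The two rarest classes, SE E th and se e TH, are the double crossovers. Comparing them with the parentals, only the th allele has switched, so th is the middle locus and the order is e – th – se.
e–th: (574 + 82)/2384 = 0.2752; th–se: (328 + 82)/2384 = 0.1720.
Expected DCO frequency = 0.2752 × 0.1720 ≈ 0.04733; observed = 82/2384 ≈ 0.03440.
Coefficient of coincidence = 0.03440/0.04733 ≈ 0.727; interference = 1 − 0.727 = 0.273.

0.273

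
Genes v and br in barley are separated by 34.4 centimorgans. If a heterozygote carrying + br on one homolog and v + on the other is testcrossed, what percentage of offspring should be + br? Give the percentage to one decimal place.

32.8%

A map distance of 34.4 centimorgans corresponds to a recombination frequency of 0.344.
The F1 is + br / v +, so + br is a parental gamete class with expected frequency (1 − r)/2 = 0.656/2 = 0.3280.
That is 0.3280 = 32.8% of the progeny.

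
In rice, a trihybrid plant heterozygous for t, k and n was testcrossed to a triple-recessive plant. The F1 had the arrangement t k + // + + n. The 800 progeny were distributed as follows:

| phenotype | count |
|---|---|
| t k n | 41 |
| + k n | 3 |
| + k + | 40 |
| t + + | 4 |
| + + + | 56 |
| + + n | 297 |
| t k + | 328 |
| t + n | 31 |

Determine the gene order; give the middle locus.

k

The two rarest classes, t + + and + k n, are the double crossovers. Comparing them with the parentals, only the k allele has switched, so k is the middle locus and the order is n – k – t.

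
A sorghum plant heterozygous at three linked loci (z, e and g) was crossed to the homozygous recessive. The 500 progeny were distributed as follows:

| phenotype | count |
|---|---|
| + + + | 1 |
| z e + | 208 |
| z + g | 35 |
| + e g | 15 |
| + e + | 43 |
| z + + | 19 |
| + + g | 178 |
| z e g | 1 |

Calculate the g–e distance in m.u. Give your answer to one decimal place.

The two most frequent reciprocal classes, z e + and + + g, are the parental types, so the F1 was z e + / + + g.
The two rarest classes, z e g and + + +, are the double crossovers. Comparing them with the parentals, only the g allele has switched, so g is the middle locus and the order is e – g – z.
Crossovers in the e–g interval produce the single-crossover classes z + + and + e g (19 + 15 = 34) plus the double crossovers (2).
RF(e–g) = (34 + 2) / 500 = 36/500 = 0.0720 → 7.2 m.u.

7.2 m.u.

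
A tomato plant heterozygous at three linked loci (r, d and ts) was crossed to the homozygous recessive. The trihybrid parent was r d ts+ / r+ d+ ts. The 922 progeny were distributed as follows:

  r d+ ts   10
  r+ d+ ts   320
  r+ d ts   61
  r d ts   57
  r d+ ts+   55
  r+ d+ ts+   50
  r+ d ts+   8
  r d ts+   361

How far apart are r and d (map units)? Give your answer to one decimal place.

14.5 map units

The two rarest classes, r+ d ts+ and r d+ ts, are the double crossovers. Comparing them with the parentals, only the r allele has switched, so r is the middle locus and the order is d – r – ts.
Crossovers in the d–r interval produce the single-crossover classes r d+ ts+ and r+ d ts (55 + 61 = 116) plus the double crossovers (18).
RF(d–r) = (116 + 18) / 922 = 134/922 = 0.1453 → 14.5 map units.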